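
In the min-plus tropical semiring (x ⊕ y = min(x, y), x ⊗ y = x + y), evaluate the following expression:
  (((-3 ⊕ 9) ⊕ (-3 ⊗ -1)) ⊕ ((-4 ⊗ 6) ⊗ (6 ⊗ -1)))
(((-3 ⊕ 9) ⊕ (-3 ⊗ -1)) ⊕ ((-4 ⊗ 6) ⊗ (6 ⊗ -1))) = -4

Expand innermost to outermost. Recall ⊕ takes the minimum of its arguments and ⊗ takes their sum. Working out the expression (((-3 ⊕ 9) ⊕ (-3 ⊗ -1)) ⊕ ((-4 ⊗ 6) ⊗ (6 ⊗ -1))) gives -4.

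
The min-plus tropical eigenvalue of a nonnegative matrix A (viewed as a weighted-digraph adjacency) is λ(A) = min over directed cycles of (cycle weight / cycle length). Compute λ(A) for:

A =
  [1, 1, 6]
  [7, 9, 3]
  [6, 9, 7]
λ(A) = 1

Enumerate directed cycles and compute their means (weight / length). Sample:
  cycle 0 → 0: weight = 1, length = 1, mean = 1/1 ≈ 1.000
  cycle 1 → 1: weight = 9, length = 1, mean = 9/1 ≈ 9.000
  cycle 2 → 2: weight = 7, length = 1, mean = 7/1 ≈ 7.000
  cycle 0 → 1 → 0: weight = 8, length = 2, mean = 8/2 ≈ 4.000
  cycle 0 → 2 → 0: weight = 12, length = 2, mean = 12/2 ≈ 6.000
  cycle 1 → 0 → 1: weight = 8, length = 2, mean = 8/2 ≈ 4.000
Minimum mean = 1.000, attained e.g. along the cycle 0 → 0 with weight 1 and length 1. So λ(A) = 1/1 = 1.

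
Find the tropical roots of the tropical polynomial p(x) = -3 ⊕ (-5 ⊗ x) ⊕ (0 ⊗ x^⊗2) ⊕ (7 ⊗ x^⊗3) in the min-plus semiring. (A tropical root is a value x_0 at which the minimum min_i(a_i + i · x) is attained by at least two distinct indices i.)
Roots: {-7, -5, 2}

Each tropical root is a break point of the lower envelope of the lines y = a_i + i · x (there are 4 lines, with slopes 0, 1, ..., 3). Only the lines that attain the minimum somewhere contribute to roots; other lines are dominated. Here the surviving (envelope) indices are i = 3, i = 2, i = 1, i = 0.
Intersections between consecutive envelope lines give the roots: for adjacent envelope indices i < j the intersection is x = (a_i − a_j) / (j − i). Reading off the sorted break points: {-7, -5, 2}.
Verification: at each break x_0, at least two indices attain the minimum of min_i(a_i + i · x_0).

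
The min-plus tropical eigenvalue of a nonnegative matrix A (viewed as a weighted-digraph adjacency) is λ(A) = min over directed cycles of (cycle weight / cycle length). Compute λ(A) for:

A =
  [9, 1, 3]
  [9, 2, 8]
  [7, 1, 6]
λ(A) = 2

Enumerate directed cycles and compute their means (weight / length). Sample:
  cycle 0 → 0: weight = 9, length = 1, mean = 9/1 ≈ 9.000
  cycle 1 → 1: weight = 2, length = 1, mean = 2/1 ≈ 2.000
  cycle 2 → 2: weight = 6, length = 1, mean = 6/1 ≈ 6.000
  cycle 0 → 1 → 0: weight = 10, length = 2, mean = 10/2 ≈ 5.000
  cycle 0 → 2 → 0: weight = 10, length = 2, mean = 10/2 ≈ 5.000
  cycle 1 → 0 → 1: weight = 10, length = 2, mean = 10/2 ≈ 5.000
Minimum mean = 2.000, attained e.g. along the cycle 1 → 1 with weight 2 and length 1. So λ(A) = 2/1 = 2.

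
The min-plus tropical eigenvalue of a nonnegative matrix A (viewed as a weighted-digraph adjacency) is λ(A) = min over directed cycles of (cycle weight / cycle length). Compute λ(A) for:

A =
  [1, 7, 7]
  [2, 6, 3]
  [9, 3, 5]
λ(A) = 1

Enumerate directed cycles and compute their means (weight / length). Sample:
  cycle 0 → 0: weight = 1, length = 1, mean = 1/1 ≈ 1.000
  cycle 1 → 1: weight = 6, length = 1, mean = 6/1 ≈ 6.000
  cycle 2 → 2: weight = 5, length = 1, mean = 5/1 ≈ 5.000
  cycle 0 → 1 → 0: weight = 9, length = 2, mean = 9/2 ≈ 4.500
  cycle 0 → 2 → 0: weight = 16, length = 2, mean = 16/2 ≈ 8.000
  cycle 1 → 0 → 1: weight = 9, length = 2, mean = 9/2 ≈ 4.500
Minimum mean = 1.000, attained e.g. along the cycle 0 → 0 with weight 1 and length 1. So λ(A) = 1/1 = 1.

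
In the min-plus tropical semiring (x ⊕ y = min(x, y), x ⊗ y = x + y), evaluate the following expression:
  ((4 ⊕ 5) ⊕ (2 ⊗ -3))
((4 ⊕ 5) ⊕ (2 ⊗ -3)) = -1

Expand innermost to outermost. Recall ⊕ takes the minimum of its arguments and ⊗ takes their sum. Working out the expression ((4 ⊕ 5) ⊕ (2 ⊗ -3)) gives -1.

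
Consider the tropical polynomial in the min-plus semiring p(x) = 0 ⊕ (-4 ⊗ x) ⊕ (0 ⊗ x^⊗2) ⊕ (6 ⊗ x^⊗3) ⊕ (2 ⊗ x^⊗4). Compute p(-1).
p(-1) = -5

A tropical monomial a ⊗ x^⊗i evaluates to a + i · x. Evaluating each term at x = -1:
  Term 0 contributes 0 + 0 · -1 = 0
  Term 1 contributes -4 + 1 · -1 = -5
  Term 2 contributes 0 + 2 · -1 = -2
  Term 3 contributes 6 + 3 · -1 = 3
  Term 4 contributes 2 + 4 · -1 = -2
p(-1) = ⊕ of these = min[0, -5, -2, 3, -2] = -5.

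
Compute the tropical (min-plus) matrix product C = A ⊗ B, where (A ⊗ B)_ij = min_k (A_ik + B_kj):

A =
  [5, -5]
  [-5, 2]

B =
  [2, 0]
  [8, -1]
A ⊗ B =
  [3, -6]
  [-3, -5]

Apply the min-plus product entry-by-entry:
  C[0][0] = min over k of (A[0][0] + B[0][0] = 5 + 2 = 7, A[0][1] + B[1][0] = -5 + 8 = 3) = 3 (attained at k = 1)
  C[0][1] = min over k of (A[0][0] + B[0][1] = 5 + 0 = 5, A[0][1] + B[1][1] = -5 + -1 = -6) = -6 (attained at k = 1)
  C[1][0] = min over k of (A[1][0] + B[0][0] = -5 + 2 = -3, A[1][1] + B[1][0] = 2 + 8 = 10) = -3 (attained at k = 0)
  C[1][1] = min over k of (A[1][0] + B[0][1] = -5 + 0 = -5, A[1][1] + B[1][1] = 2 + -1 = 1) = -5 (attained at k = 0)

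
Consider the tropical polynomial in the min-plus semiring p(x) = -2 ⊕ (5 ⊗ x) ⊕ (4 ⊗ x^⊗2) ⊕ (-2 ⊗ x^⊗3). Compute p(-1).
p(-1) = -5

A tropical monomial a ⊗ x^⊗i evaluates to a + i · x. Evaluating each term at x = -1:
  Term 0 contributes -2 + 0 · -1 = -2
  Term 1 contributes 5 + 1 · -1 = 4
  Term 2 contributes 4 + 2 · -1 = 2
  Term 3 contributes -2 + 3 · -1 = -5
p(-1) = ⊕ of these = min[-2, 4, 2, -5] = -5.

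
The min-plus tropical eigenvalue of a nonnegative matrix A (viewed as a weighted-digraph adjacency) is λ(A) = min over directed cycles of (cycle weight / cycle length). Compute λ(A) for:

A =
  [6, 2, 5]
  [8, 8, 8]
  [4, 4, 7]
λ(A) = 9/2

Enumerate directed cycles and compute their means (weight / length). Sample:
  cycle 0 → 0: weight = 6, length = 1, mean = 6/1 ≈ 6.000
  cycle 1 → 1: weight = 8, length = 1, mean = 8/1 ≈ 8.000
  cycle 2 → 2: weight = 7, length = 1, mean = 7/1 ≈ 7.000
  cycle 0 → 1 → 0: weight = 10, length = 2, mean = 10/2 ≈ 5.000
  cycle 0 → 2 → 0: weight = 9, length = 2, mean = 9/2 ≈ 4.500
  cycle 1 → 0 → 1: weight = 10, length = 2, mean = 10/2 ≈ 5.000
Minimum mean = 4.500, attained e.g. along the cycle 0 → 2 → 0 with weight 9 and length 2. So λ(A) = 9/2 = 9/2.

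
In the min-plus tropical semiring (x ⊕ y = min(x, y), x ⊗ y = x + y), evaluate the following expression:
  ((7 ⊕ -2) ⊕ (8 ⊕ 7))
((7 ⊕ -2) ⊕ (8 ⊕ 7)) = -2

Expand innermost to outermost. Recall ⊕ takes the minimum of its arguments and ⊗ takes their sum. Working out the expression ((7 ⊕ -2) ⊕ (8 ⊕ 7)) gives -2.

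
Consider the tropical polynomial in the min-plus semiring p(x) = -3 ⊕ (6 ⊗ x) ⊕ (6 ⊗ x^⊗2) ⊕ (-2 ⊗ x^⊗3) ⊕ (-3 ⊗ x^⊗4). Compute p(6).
p(6) = -3

A tropical monomial a ⊗ x^⊗i evaluates to a + i · x. Evaluating each term at x = 6:
  Term 0 contributes -3 + 0 · 6 = -3
  Term 1 contributes 6 + 1 · 6 = 12
  Term 2 contributes 6 + 2 · 6 = 18
  Term 3 contributes -2 + 3 · 6 = 16
  Term 4 contributes -3 + 4 · 6 = 21
p(6) = ⊕ of these = min[-3, 12, 18, 16, 21] = -3.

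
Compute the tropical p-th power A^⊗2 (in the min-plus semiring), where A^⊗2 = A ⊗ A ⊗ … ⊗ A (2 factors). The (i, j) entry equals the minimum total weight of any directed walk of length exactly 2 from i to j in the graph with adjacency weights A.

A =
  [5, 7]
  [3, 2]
A^⊗2 =
  [10, 9]
  [5, 4]

Each entry (A^⊗2)_ij equals the minimum over all length-2 walks i = v_0 → v_1 → … → v_2 = j of Σ_t A[v_t][v_{t+1}]. For example, for (i, j) = (0, 1) we minimise over 2 possible intermediate vertex sequences; the minimum is 9, attained along the walk 0 → 1 → 1.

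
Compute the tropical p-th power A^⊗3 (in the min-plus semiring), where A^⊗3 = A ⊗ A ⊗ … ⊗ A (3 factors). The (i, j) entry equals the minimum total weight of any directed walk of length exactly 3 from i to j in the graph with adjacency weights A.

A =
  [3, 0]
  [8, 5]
A^⊗3 =
  [9, 6]
  [14, 11]

Each entry (A^⊗3)_ij equals the minimum over all length-3 walks i = v_0 → v_1 → … → v_3 = j of Σ_t A[v_t][v_{t+1}]. For example, for (i, j) = (0, 1) we minimise over 4 possible intermediate vertex sequences; the minimum is 6, attained along the walk 0 → 0 → 0 → 1.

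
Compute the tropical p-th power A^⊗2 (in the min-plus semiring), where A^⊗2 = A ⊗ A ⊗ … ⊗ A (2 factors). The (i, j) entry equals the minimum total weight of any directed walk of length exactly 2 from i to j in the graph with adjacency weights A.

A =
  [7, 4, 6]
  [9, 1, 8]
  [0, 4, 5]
A^⊗2 =
  [6, 5, 11]
  [8, 2, 9]
  [5, 4, 6]

Each entry (A^⊗2)_ij equals the minimum over all length-2 walks i = v_0 → v_1 → … → v_2 = j of Σ_t A[v_t][v_{t+1}]. For example, for (i, j) = (0, 2) we minimise over 3 possible intermediate vertex sequences; the minimum is 11, attained along the walk 0 → 2 → 2.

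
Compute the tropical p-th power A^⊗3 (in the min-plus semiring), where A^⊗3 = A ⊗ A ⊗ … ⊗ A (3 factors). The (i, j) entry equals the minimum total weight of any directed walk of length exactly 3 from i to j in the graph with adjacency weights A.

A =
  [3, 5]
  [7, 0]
A^⊗3 =
  [9, 5]
  [7, 0]

Each entry (A^⊗3)_ij equals the minimum over all length-3 walks i = v_0 → v_1 → … → v_3 = j of Σ_t A[v_t][v_{t+1}]. For example, for (i, j) = (0, 1) we minimise over 4 possible intermediate vertex sequences; the minimum is 5, attained along the walk 0 → 1 → 1 → 1.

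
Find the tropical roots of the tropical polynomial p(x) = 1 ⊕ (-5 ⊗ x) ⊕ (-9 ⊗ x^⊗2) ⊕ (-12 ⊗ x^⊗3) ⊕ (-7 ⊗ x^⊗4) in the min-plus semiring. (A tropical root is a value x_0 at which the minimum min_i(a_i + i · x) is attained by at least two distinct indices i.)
Roots: {-5, 3, 4, 6}

Each tropical root is a break point of the lower envelope of the lines y = a_i + i · x (there are 5 lines, with slopes 0, 1, ..., 4). Only the lines that attain the minimum somewhere contribute to roots; other lines are dominated. Here the surviving (envelope) indices are i = 4, i = 3, i = 2, i = 1, i = 0.
Intersections between consecutive envelope lines give the roots: for adjacent envelope indices i < j the intersection is x = (a_i − a_j) / (j − i). Reading off the sorted break points: {-5, 3, 4, 6}.
Verification: at each break x_0, at least two indices attain the minimum of min_i(a_i + i · x_0).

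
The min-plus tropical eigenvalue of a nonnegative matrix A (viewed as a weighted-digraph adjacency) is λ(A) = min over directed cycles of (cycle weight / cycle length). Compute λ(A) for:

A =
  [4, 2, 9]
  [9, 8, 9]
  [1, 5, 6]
λ(A) = 4

Enumerate directed cycles and compute their means (weight / length). Sample:
  cycle 0 → 0: weight = 4, length = 1, mean = 4/1 ≈ 4.000
  cycle 1 → 1: weight = 8, length = 1, mean = 8/1 ≈ 8.000
  cycle 2 → 2: weight = 6, length = 1, mean = 6/1 ≈ 6.000
  cycle 0 → 1 → 0: weight = 11, length = 2, mean = 11/2 ≈ 5.500
  cycle 0 → 2 → 0: weight = 10, length = 2, mean = 10/2 ≈ 5.000
  cycle 1 → 0 → 1: weight = 11, length = 2, mean = 11/2 ≈ 5.500
Minimum mean = 4.000, attained e.g. along the cycle 0 → 0 with weight 4 and length 1. So λ(A) = 4/1 = 4.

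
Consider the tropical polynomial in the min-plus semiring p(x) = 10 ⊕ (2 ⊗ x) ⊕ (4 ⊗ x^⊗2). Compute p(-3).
p(-3) = -2

A tropical monomial a ⊗ x^⊗i evaluates to a + i · x. Evaluating each term at x = -3:
  Term 0 contributes 10 + 0 · -3 = 10
  Term 1 contributes 2 + 1 · -3 = -1
  Term 2 contributes 4 + 2 · -3 = -2
p(-3) = ⊕ of these = min[10, -1, -2] = -2.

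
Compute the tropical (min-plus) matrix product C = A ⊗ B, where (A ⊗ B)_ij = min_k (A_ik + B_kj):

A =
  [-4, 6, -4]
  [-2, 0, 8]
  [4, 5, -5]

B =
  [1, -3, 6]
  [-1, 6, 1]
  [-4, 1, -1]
A ⊗ B =
  [-8, -7, -5]
  [-1, -5, 1]
  [-9, -4, -6]

Apply the min-plus product entry-by-entry:
  C[0][0] = min over k of (A[0][0] + B[0][0] = -4 + 1 = -3, A[0][1] + B[1][0] = 6 + -1 = 5, A[0][2] + B[2][0] = -4 + -4 = -8) = -8 (attained at k = 2)
  C[0][1] = min over k of (A[0][0] + B[0][1] = -4 + -3 = -7, A[0][1] + B[1][1] = 6 + 6 = 12, A[0][2] + B[2][1] = -4 + 1 = -3) = -7 (attained at k = 0)
  C[0][2] = min over k of (A[0][0] + B[0][2] = -4 + 6 = 2, A[0][1] + B[1][2] = 6 + 1 = 7, A[0][2] + B[2][2] = -4 + -1 = -5) = -5 (attained at k = 2)
  C[1][0] = min over k of (A[1][0] + B[0][0] = -2 + 1 = -1, A[1][1] + B[1][0] = 0 + -1 = -1, A[1][2] + B[2][0] = 8 + -4 = 4) = -1 (attained at k = 0)
  C[1][1] = min over k of (A[1][0] + B[0][1] = -2 + -3 = -5, A[1][1] + B[1][1] = 0 + 6 = 6, A[1][2] + B[2][1] = 8 + 1 = 9) = -5 (attained at k = 0)
  C[1][2] = min over k of (A[1][0] + B[0][2] = -2 + 6 = 4, A[1][1] + B[1][2] = 0 + 1 = 1, A[1][2] + B[2][2] = 8 + -1 = 7) = 1 (attained at k = 1)
  C[2][0] = min over k of (A[2][0] + B[0][0] = 4 + 1 = 5, A[2][1] + B[1][0] = 5 + -1 = 4, A[2][2] + B[2][0] = -5 + -4 = -9) = -9 (attained at k = 2)
  C[2][1] = min over k of (A[2][0] + B[0][1] = 4 + -3 = 1, A[2][1] + B[1][1] = 5 + 6 = 11, A[2][2] + B[2][1] = -5 + 1 = -4) = -4 (attained at k = 2)
  C[2][2] = min over k of (A[2][0] + B[0][2] = 4 + 6 = 10, A[2][1] + B[1][2] = 5 + 1 = 6, A[2][2] + B[2][2] = -5 + -1 = -6) = -6 (attained at k = 2)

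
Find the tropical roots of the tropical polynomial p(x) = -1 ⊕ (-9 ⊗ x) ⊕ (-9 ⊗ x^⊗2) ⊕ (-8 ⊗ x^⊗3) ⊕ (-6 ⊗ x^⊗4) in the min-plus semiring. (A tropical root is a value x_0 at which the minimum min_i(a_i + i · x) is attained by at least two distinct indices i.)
Roots: {-2, -1, 0, 8}

Each tropical root is a break point of the lower envelope of the lines y = a_i + i · x (there are 5 lines, with slopes 0, 1, ..., 4). Only the lines that attain the minimum somewhere contribute to roots; other lines are dominated. Here the surviving (envelope) indices are i = 4, i = 3, i = 2, i = 1, i = 0.
Intersections between consecutive envelope lines give the roots: for adjacent envelope indices i < j the intersection is x = (a_i − a_j) / (j − i). Reading off the sorted break points: {-2, -1, 0, 8}.
Verification: at each break x_0, at least two indices attain the minimum of min_i(a_i + i · x_0).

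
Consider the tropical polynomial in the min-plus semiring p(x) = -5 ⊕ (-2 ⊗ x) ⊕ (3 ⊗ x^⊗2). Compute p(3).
p(3) = -5

A tropical monomial a ⊗ x^⊗i evaluates to a + i · x. Evaluating each term at x = 3:
  Term 0 contributes -5 + 0 · 3 = -5
  Term 1 contributes -2 + 1 · 3 = 1
  Term 2 contributes 3 + 2 · 3 = 9
p(3) = ⊕ of these = min[-5, 1, 9] = -5.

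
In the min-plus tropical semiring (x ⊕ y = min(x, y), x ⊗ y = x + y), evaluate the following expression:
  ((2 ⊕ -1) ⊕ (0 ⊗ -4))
((2 ⊕ -1) ⊕ (0 ⊗ -4)) = -4

Expand innermost to outermost. Recall ⊕ takes the minimum of its arguments and ⊗ takes their sum. Working out the expression ((2 ⊕ -1) ⊕ (0 ⊗ -4)) gives -4.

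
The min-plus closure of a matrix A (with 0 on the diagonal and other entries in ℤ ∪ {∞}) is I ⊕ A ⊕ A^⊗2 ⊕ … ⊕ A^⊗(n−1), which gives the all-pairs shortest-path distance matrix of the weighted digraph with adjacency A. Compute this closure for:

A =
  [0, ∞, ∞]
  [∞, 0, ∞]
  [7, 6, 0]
Closure =
  [0, ∞, ∞]
  [∞, 0, ∞]
  [7, 6, 0]

This is the Floyd-Warshall all-pairs shortest-path computation. For each intermediate vertex k = 0, 1, …, 2, update dist[i][j] ← min(dist[i][j], dist[i][k] + dist[k][j]). The final matrix gives, for each (i, j), the minimum total weight of any directed path from i to j (possibly empty when i = j).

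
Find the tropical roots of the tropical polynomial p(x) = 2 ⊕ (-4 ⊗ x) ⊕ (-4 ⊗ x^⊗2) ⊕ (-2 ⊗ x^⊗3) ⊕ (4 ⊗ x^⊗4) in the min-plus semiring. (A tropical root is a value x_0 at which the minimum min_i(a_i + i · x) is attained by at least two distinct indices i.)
Roots: {-6, -2, 0, 6}

Each tropical root is a break point of the lower envelope of the lines y = a_i + i · x (there are 5 lines, with slopes 0, 1, ..., 4). Only the lines that attain the minimum somewhere contribute to roots; other lines are dominated. Here the surviving (envelope) indices are i = 4, i = 3, i = 2, i = 1, i = 0.
Intersections between consecutive envelope lines give the roots: for adjacent envelope indices i < j the intersection is x = (a_i − a_j) / (j − i). Reading off the sorted break points: {-6, -2, 0, 6}.
Verification: at each break x_0, at least two indices attain the minimum of min_i(a_i + i · x_0).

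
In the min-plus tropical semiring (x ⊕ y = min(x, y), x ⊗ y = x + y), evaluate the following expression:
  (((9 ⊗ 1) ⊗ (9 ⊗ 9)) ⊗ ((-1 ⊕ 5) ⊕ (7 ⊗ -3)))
(((9 ⊗ 1) ⊗ (9 ⊗ 9)) ⊗ ((-1 ⊕ 5) ⊕ (7 ⊗ -3))) = 27

Expand innermost to outermost. Recall ⊕ takes the minimum of its arguments and ⊗ takes their sum. Working out the expression (((9 ⊗ 1) ⊗ (9 ⊗ 9)) ⊗ ((-1 ⊕ 5) ⊕ (7 ⊗ -3))) gives 27.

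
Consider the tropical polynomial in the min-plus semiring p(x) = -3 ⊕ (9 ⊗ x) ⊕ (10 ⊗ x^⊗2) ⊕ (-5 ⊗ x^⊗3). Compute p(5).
p(5) = -3

A tropical monomial a ⊗ x^⊗i evaluates to a + i · x. Evaluating each term at x = 5:
  Term 0 contributes -3 + 0 · 5 = -3
  Term 1 contributes 9 + 1 · 5 = 14
  Term 2 contributes 10 + 2 · 5 = 20
  Term 3 contributes -5 + 3 · 5 = 10
p(5) = ⊕ of these = min[-3, 14, 20, 10] = -3.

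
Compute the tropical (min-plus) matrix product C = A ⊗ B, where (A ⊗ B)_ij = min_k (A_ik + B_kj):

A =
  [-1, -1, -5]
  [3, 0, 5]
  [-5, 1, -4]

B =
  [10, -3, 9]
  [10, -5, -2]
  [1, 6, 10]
A ⊗ B =
  [-4, -6, -3]
  [6, -5, -2]
  [-3, -8, -1]

Apply the min-plus product entry-by-entry:
  C[0][0] = min over k of (A[0][0] + B[0][0] = -1 + 10 = 9, A[0][1] + B[1][0] = -1 + 10 = 9, A[0][2] + B[2][0] = -5 + 1 = -4) = -4 (attained at k = 2)
  C[0][1] = min over k of (A[0][0] + B[0][1] = -1 + -3 = -4, A[0][1] + B[1][1] = -1 + -5 = -6, A[0][2] + B[2][1] = -5 + 6 = 1) = -6 (attained at k = 1)
  C[0][2] = min over k of (A[0][0] + B[0][2] = -1 + 9 = 8, A[0][1] + B[1][2] = -1 + -2 = -3, A[0][2] + B[2][2] = -5 + 10 = 5) = -3 (attained at k = 1)
  C[1][0] = min over k of (A[1][0] + B[0][0] = 3 + 10 = 13, A[1][1] + B[1][0] = 0 + 10 = 10, A[1][2] + B[2][0] = 5 + 1 = 6) = 6 (attained at k = 2)
  C[1][1] = min over k of (A[1][0] + B[0][1] = 3 + -3 = 0, A[1][1] + B[1][1] = 0 + -5 = -5, A[1][2] + B[2][1] = 5 + 6 = 11) = -5 (attained at k = 1)
  C[1][2] = min over k of (A[1][0] + B[0][2] = 3 + 9 = 12, A[1][1] + B[1][2] = 0 + -2 = -2, A[1][2] + B[2][2] = 5 + 10 = 15) = -2 (attained at k = 1)
  C[2][0] = min over k of (A[2][0] + B[0][0] = -5 + 10 = 5, A[2][1] + B[1][0] = 1 + 10 = 11, A[2][2] + B[2][0] = -4 + 1 = -3) = -3 (attained at k = 2)
  C[2][1] = min over k of (A[2][0] + B[0][1] = -5 + -3 = -8, A[2][1] + B[1][1] = 1 + -5 = -4, A[2][2] + B[2][1] = -4 + 6 = 2) = -8 (attained at k = 0)
  C[2][2] = min over k of (A[2][0] + B[0][2] = -5 + 9 = 4, A[2][1] + B[1][2] = 1 + -2 = -1, A[2][2] + B[2][2] = -4 + 10 = 6) = -1 (attained at k = 1)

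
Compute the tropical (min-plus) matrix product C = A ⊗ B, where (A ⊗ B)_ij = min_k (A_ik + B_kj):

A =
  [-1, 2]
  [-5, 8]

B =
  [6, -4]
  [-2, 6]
A ⊗ B =
  [0, -5]
  [1, -9]

Apply the min-plus product entry-by-entry:
  C[0][0] = min over k of (A[0][0] + B[0][0] = -1 + 6 = 5, A[0][1] + B[1][0] = 2 + -2 = 0) = 0 (attained at k = 1)
  C[0][1] = min over k of (A[0][0] + B[0][1] = -1 + -4 = -5, A[0][1] + B[1][1] = 2 + 6 = 8) = -5 (attained at k = 0)
  C[1][0] = min over k of (A[1][0] + B[0][0] = -5 + 6 = 1, A[1][1] + B[1][0] = 8 + -2 = 6) = 1 (attained at k = 0)
  C[1][1] = min over k of (A[1][0] + B[0][1] = -5 + -4 = -9, A[1][1] + B[1][1] = 8 + 6 = 14) = -9 (attained at k = 0)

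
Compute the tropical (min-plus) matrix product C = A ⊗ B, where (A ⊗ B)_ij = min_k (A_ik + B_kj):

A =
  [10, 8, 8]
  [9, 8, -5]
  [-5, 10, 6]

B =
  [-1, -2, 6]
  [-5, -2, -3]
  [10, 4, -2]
A ⊗ B =
  [3, 6, 5]
  [3, -1, -7]
  [-6, -7, 1]

Apply the min-plus product entry-by-entry:
  C[0][0] = min over k of (A[0][0] + B[0][0] = 10 + -1 = 9, A[0][1] + B[1][0] = 8 + -5 = 3, A[0][2] + B[2][0] = 8 + 10 = 18) = 3 (attained at k = 1)
  C[0][1] = min over k of (A[0][0] + B[0][1] = 10 + -2 = 8, A[0][1] + B[1][1] = 8 + -2 = 6, A[0][2] + B[2][1] = 8 + 4 = 12) = 6 (attained at k = 1)
  C[0][2] = min over k of (A[0][0] + B[0][2] = 10 + 6 = 16, A[0][1] + B[1][2] = 8 + -3 = 5, A[0][2] + B[2][2] = 8 + -2 = 6) = 5 (attained at k = 1)
  C[1][0] = min over k of (A[1][0] + B[0][0] = 9 + -1 = 8, A[1][1] + B[1][0] = 8 + -5 = 3, A[1][2] + B[2][0] = -5 + 10 = 5) = 3 (attained at k = 1)
  C[1][1] = min over k of (A[1][0] + B[0][1] = 9 + -2 = 7, A[1][1] + B[1][1] = 8 + -2 = 6, A[1][2] + B[2][1] = -5 + 4 = -1) = -1 (attained at k = 2)
  C[1][2] = min over k of (A[1][0] + B[0][2] = 9 + 6 = 15, A[1][1] + B[1][2] = 8 + -3 = 5, A[1][2] + B[2][2] = -5 + -2 = -7) = -7 (attained at k = 2)
  C[2][0] = min over k of (A[2][0] + B[0][0] = -5 + -1 = -6, A[2][1] + B[1][0] = 10 + -5 = 5, A[2][2] + B[2][0] = 6 + 10 = 16) = -6 (attained at k = 0)
  C[2][1] = min over k of (A[2][0] + B[0][1] = -5 + -2 = -7, A[2][1] + B[1][1] = 10 + -2 = 8, A[2][2] + B[2][1] = 6 + 4 = 10) = -7 (attained at k = 0)
  C[2][2] = min over k of (A[2][0] + B[0][2] = -5 + 6 = 1, A[2][1] + B[1][2] = 10 + -3 = 7, A[2][2] + B[2][2] = 6 + -2 = 4) = 1 (attained at k = 0)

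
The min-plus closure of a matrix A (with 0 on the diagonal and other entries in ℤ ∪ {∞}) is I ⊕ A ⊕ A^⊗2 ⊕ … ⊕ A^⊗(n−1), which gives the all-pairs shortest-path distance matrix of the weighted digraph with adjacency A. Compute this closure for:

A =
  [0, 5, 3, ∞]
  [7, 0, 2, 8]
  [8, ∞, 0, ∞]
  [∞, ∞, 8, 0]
Closure =
  [0, 5, 3, 13]
  [7, 0, 2, 8]
  [8, 13, 0, 21]
  [16, 21, 8, 0]

This is the Floyd-Warshall all-pairs shortest-path computation. For each intermediate vertex k = 0, 1, …, 3, update dist[i][j] ← min(dist[i][j], dist[i][k] + dist[k][j]). The final matrix gives, for each (i, j), the minimum total weight of any directed path from i to j (possibly empty when i = j).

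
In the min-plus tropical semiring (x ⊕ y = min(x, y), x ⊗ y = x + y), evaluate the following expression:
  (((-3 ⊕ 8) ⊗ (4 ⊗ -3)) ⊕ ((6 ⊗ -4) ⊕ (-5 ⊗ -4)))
(((-3 ⊕ 8) ⊗ (4 ⊗ -3)) ⊕ ((6 ⊗ -4) ⊕ (-5 ⊗ -4))) = -9

Expand innermost to outermost. Recall ⊕ takes the minimum of its arguments and ⊗ takes their sum. Working out the expression (((-3 ⊕ 8) ⊗ (4 ⊗ -3)) ⊕ ((6 ⊗ -4) ⊕ (-5 ⊗ -4))) gives -9.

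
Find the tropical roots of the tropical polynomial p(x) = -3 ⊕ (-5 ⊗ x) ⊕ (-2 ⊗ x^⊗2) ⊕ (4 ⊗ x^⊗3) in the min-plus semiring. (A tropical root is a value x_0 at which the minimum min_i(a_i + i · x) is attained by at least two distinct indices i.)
Roots: {-6, -3, 2}

Each tropical root is a break point of the lower envelope of the lines y = a_i + i · x (there are 4 lines, with slopes 0, 1, ..., 3). Only the lines that attain the minimum somewhere contribute to roots; other lines are dominated. Here the surviving (envelope) indices are i = 3, i = 2, i = 1, i = 0.
Intersections between consecutive envelope lines give the roots: for adjacent envelope indices i < j the intersection is x = (a_i − a_j) / (j − i). Reading off the sorted break points: {-6, -3, 2}.
Verification: at each break x_0, at least two indices attain the minimum of min_i(a_i + i · x_0).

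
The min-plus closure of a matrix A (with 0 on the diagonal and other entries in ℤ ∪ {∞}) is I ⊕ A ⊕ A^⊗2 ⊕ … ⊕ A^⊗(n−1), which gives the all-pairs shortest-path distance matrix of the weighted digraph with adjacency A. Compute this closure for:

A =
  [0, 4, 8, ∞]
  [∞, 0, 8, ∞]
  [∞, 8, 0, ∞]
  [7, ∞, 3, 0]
Closure =
  [0, 4, 8, ∞]
  [∞, 0, 8, ∞]
  [∞, 8, 0, ∞]
  [7, 11, 3, 0]

This is the Floyd-Warshall all-pairs shortest-path computation. For each intermediate vertex k = 0, 1, …, 3, update dist[i][j] ← min(dist[i][j], dist[i][k] + dist[k][j]). The final matrix gives, for each (i, j), the minimum total weight of any directed path from i to j (possibly empty when i = j).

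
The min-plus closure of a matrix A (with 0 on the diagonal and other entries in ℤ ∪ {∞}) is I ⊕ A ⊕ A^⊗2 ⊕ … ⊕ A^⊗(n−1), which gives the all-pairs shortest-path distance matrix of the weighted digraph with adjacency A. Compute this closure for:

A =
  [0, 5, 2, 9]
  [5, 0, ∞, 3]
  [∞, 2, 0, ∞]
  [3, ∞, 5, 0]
Closure =
  [0, 4, 2, 7]
  [5, 0, 7, 3]
  [7, 2, 0, 5]
  [3, 7, 5, 0]

This is the Floyd-Warshall all-pairs shortest-path computation. For each intermediate vertex k = 0, 1, …, 3, update dist[i][j] ← min(dist[i][j], dist[i][k] + dist[k][j]). The final matrix gives, for each (i, j), the minimum total weight of any directed path from i to j (possibly empty when i = j).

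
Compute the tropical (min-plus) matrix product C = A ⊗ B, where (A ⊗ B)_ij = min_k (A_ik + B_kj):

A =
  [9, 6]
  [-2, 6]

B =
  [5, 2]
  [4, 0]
A ⊗ B =
  [10, 6]
  [3, 0]

Apply the min-plus product entry-by-entry:
  C[0][0] = min over k of (A[0][0] + B[0][0] = 9 + 5 = 14, A[0][1] + B[1][0] = 6 + 4 = 10) = 10 (attained at k = 1)
  C[0][1] = min over k of (A[0][0] + B[0][1] = 9 + 2 = 11, A[0][1] + B[1][1] = 6 + 0 = 6) = 6 (attained at k = 1)
  C[1][0] = min over k of (A[1][0] + B[0][0] = -2 + 5 = 3, A[1][1] + B[1][0] = 6 + 4 = 10) = 3 (attained at k = 0)
  C[1][1] = min over k of (A[1][0] + B[0][1] = -2 + 2 = 0, A[1][1] + B[1][1] = 6 + 0 = 6) = 0 (attained at k = 0)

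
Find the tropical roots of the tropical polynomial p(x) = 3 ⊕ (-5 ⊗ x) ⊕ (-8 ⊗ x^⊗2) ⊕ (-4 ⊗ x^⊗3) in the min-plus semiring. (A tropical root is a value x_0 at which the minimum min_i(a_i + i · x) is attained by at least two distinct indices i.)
Roots: {-4, 3, 8}

Each tropical root is a break point of the lower envelope of the lines y = a_i + i · x (there are 4 lines, with slopes 0, 1, ..., 3). Only the lines that attain the minimum somewhere contribute to roots; other lines are dominated. Here the surviving (envelope) indices are i = 3, i = 2, i = 1, i = 0.
Intersections between consecutive envelope lines give the roots: for adjacent envelope indices i < j the intersection is x = (a_i − a_j) / (j − i). Reading off the sorted break points: {-4, 3, 8}.
Verification: at each break x_0, at least two indices attain the minimum of min_i(a_i + i · x_0).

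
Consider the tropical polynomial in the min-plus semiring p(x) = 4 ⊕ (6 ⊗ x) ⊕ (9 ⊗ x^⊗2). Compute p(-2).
p(-2) = 4

A tropical monomial a ⊗ x^⊗i evaluates to a + i · x. Evaluating each term at x = -2:
  Term 0 contributes 4 + 0 · -2 = 4
  Term 1 contributes 6 + 1 · -2 = 4
  Term 2 contributes 9 + 2 · -2 = 5
p(-2) = ⊕ of these = min[4, 4, 5] = 4.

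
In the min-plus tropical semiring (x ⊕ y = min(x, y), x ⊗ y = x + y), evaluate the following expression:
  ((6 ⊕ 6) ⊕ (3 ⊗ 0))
((6 ⊕ 6) ⊕ (3 ⊗ 0)) = 3

Expand innermost to outermost. Recall ⊕ takes the minimum of its arguments and ⊗ takes their sum. Working out the expression ((6 ⊕ 6) ⊕ (3 ⊗ 0)) gives 3.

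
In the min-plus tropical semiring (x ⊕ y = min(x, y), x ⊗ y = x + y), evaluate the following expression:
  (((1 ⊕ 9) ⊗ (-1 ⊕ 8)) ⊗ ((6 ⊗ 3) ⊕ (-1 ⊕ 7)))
(((1 ⊕ 9) ⊗ (-1 ⊕ 8)) ⊗ ((6 ⊗ 3) ⊕ (-1 ⊕ 7))) = -1

Expand innermost to outermost. Recall ⊕ takes the minimum of its arguments and ⊗ takes their sum. Working out the expression (((1 ⊕ 9) ⊗ (-1 ⊕ 8)) ⊗ ((6 ⊗ 3) ⊕ (-1 ⊕ 7))) gives -1.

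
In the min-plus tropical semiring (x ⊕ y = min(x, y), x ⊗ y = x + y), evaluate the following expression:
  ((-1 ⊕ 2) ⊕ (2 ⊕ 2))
((-1 ⊕ 2) ⊕ (2 ⊕ 2)) = -1

Expand innermost to outermost. Recall ⊕ takes the minimum of its arguments and ⊗ takes their sum. Working out the expression ((-1 ⊕ 2) ⊕ (2 ⊕ 2)) gives -1.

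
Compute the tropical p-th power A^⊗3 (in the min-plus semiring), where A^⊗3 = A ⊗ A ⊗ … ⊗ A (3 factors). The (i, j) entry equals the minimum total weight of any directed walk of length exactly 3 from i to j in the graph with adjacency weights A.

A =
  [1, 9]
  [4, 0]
A^⊗3 =
  [3, 9]
  [4, 0]

Each entry (A^⊗3)_ij equals the minimum over all length-3 walks i = v_0 → v_1 → … → v_3 = j of Σ_t A[v_t][v_{t+1}]. For example, for (i, j) = (0, 1) we minimise over 4 possible intermediate vertex sequences; the minimum is 9, attained along the walk 0 → 1 → 1 → 1.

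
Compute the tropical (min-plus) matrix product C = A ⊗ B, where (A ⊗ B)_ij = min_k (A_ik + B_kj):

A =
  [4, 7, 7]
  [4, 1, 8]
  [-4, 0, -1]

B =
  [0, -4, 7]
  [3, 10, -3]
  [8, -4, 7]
A ⊗ B =
  [4, 0, 4]
  [4, 0, -2]
  [-4, -8, -3]

Apply the min-plus product entry-by-entry:
  C[0][0] = min over k of (A[0][0] + B[0][0] = 4 + 0 = 4, A[0][1] + B[1][0] = 7 + 3 = 10, A[0][2] + B[2][0] = 7 + 8 = 15) = 4 (attained at k = 0)
  C[0][1] = min over k of (A[0][0] + B[0][1] = 4 + -4 = 0, A[0][1] + B[1][1] = 7 + 10 = 17, A[0][2] + B[2][1] = 7 + -4 = 3) = 0 (attained at k = 0)
  C[0][2] = min over k of (A[0][0] + B[0][2] = 4 + 7 = 11, A[0][1] + B[1][2] = 7 + -3 = 4, A[0][2] + B[2][2] = 7 + 7 = 14) = 4 (attained at k = 1)
  C[1][0] = min over k of (A[1][0] + B[0][0] = 4 + 0 = 4, A[1][1] + B[1][0] = 1 + 3 = 4, A[1][2] + B[2][0] = 8 + 8 = 16) = 4 (attained at k = 0)
  C[1][1] = min over k of (A[1][0] + B[0][1] = 4 + -4 = 0, A[1][1] + B[1][1] = 1 + 10 = 11, A[1][2] + B[2][1] = 8 + -4 = 4) = 0 (attained at k = 0)
  C[1][2] = min over k of (A[1][0] + B[0][2] = 4 + 7 = 11, A[1][1] + B[1][2] = 1 + -3 = -2, A[1][2] + B[2][2] = 8 + 7 = 15) = -2 (attained at k = 1)
  C[2][0] = min over k of (A[2][0] + B[0][0] = -4 + 0 = -4, A[2][1] + B[1][0] = 0 + 3 = 3, A[2][2] + B[2][0] = -1 + 8 = 7) = -4 (attained at k = 0)
  C[2][1] = min over k of (A[2][0] + B[0][1] = -4 + -4 = -8, A[2][1] + B[1][1] = 0 + 10 = 10, A[2][2] + B[2][1] = -1 + -4 = -5) = -8 (attained at k = 0)
  C[2][2] = min over k of (A[2][0] + B[0][2] = -4 + 7 = 3, A[2][1] + B[1][2] = 0 + -3 = -3, A[2][2] + B[2][2] = -1 + 7 = 6) = -3 (attained at k = 1)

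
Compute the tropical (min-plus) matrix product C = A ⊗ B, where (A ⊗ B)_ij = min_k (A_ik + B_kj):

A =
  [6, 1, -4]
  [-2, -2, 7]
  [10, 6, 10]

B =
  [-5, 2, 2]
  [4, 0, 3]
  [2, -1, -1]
A ⊗ B =
  [-2, -5, -5]
  [-7, -2, 0]
  [5, 6, 9]

Apply the min-plus product entry-by-entry:
  C[0][0] = min over k of (A[0][0] + B[0][0] = 6 + -5 = 1, A[0][1] + B[1][0] = 1 + 4 = 5, A[0][2] + B[2][0] = -4 + 2 = -2) = -2 (attained at k = 2)
  C[0][1] = min over k of (A[0][0] + B[0][1] = 6 + 2 = 8, A[0][1] + B[1][1] = 1 + 0 = 1, A[0][2] + B[2][1] = -4 + -1 = -5) = -5 (attained at k = 2)
  C[0][2] = min over k of (A[0][0] + B[0][2] = 6 + 2 = 8, A[0][1] + B[1][2] = 1 + 3 = 4, A[0][2] + B[2][2] = -4 + -1 = -5) = -5 (attained at k = 2)
  C[1][0] = min over k of (A[1][0] + B[0][0] = -2 + -5 = -7, A[1][1] + B[1][0] = -2 + 4 = 2, A[1][2] + B[2][0] = 7 + 2 = 9) = -7 (attained at k = 0)
  C[1][1] = min over k of (A[1][0] + B[0][1] = -2 + 2 = 0, A[1][1] + B[1][1] = -2 + 0 = -2, A[1][2] + B[2][1] = 7 + -1 = 6) = -2 (attained at k = 1)
  C[1][2] = min over k of (A[1][0] + B[0][2] = -2 + 2 = 0, A[1][1] + B[1][2] = -2 + 3 = 1, A[1][2] + B[2][2] = 7 + -1 = 6) = 0 (attained at k = 0)
  C[2][0] = min over k of (A[2][0] + B[0][0] = 10 + -5 = 5, A[2][1] + B[1][0] = 6 + 4 = 10, A[2][2] + B[2][0] = 10 + 2 = 12) = 5 (attained at k = 0)
  C[2][1] = min over k of (A[2][0] + B[0][1] = 10 + 2 = 12, A[2][1] + B[1][1] = 6 + 0 = 6, A[2][2] + B[2][1] = 10 + -1 = 9) = 6 (attained at k = 1)
  C[2][2] = min over k of (A[2][0] + B[0][2] = 10 + 2 = 12, A[2][1] + B[1][2] = 6 + 3 = 9, A[2][2] + B[2][2] = 10 + -1 = 9) = 9 (attained at k = 1)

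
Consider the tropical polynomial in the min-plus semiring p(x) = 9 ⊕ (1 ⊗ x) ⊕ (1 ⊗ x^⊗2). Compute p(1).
p(1) = 2

A tropical monomial a ⊗ x^⊗i evaluates to a + i · x. Evaluating each term at x = 1:
  Term 0 contributes 9 + 0 · 1 = 9
  Term 1 contributes 1 + 1 · 1 = 2
  Term 2 contributes 1 + 2 · 1 = 3
p(1) = ⊕ of these = min[9, 2, 3] = 2.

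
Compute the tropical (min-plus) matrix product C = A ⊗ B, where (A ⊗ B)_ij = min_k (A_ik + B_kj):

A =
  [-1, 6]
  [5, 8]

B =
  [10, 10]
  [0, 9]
A ⊗ B =
  [6, 9]
  [8, 15]

Apply the min-plus product entry-by-entry:
  C[0][0] = min over k of (A[0][0] + B[0][0] = -1 + 10 = 9, A[0][1] + B[1][0] = 6 + 0 = 6) = 6 (attained at k = 1)
  C[0][1] = min over k of (A[0][0] + B[0][1] = -1 + 10 = 9, A[0][1] + B[1][1] = 6 + 9 = 15) = 9 (attained at k = 0)
  C[1][0] = min over k of (A[1][0] + B[0][0] = 5 + 10 = 15, A[1][1] + B[1][0] = 8 + 0 = 8) = 8 (attained at k = 1)
  C[1][1] = min over k of (A[1][0] + B[0][1] = 5 + 10 = 15, A[1][1] + B[1][1] = 8 + 9 = 17) = 15 (attained at k = 0)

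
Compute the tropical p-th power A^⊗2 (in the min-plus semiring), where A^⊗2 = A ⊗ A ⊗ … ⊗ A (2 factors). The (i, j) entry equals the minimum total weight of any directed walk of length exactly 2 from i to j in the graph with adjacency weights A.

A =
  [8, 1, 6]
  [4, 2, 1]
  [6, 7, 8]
A^⊗2 =
  [5, 3, 2]
  [6, 4, 3]
  [11, 7, 8]

Each entry (A^⊗2)_ij equals the minimum over all length-2 walks i = v_0 → v_1 → … → v_2 = j of Σ_t A[v_t][v_{t+1}]. For example, for (i, j) = (0, 2) we minimise over 3 possible intermediate vertex sequences; the minimum is 2, attained along the walk 0 → 1 → 2.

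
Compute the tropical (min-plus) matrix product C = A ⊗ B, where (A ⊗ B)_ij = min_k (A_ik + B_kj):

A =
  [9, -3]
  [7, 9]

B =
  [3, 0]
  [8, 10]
A ⊗ B =
  [5, 7]
  [10, 7]

Apply the min-plus product entry-by-entry:
  C[0][0] = min over k of (A[0][0] + B[0][0] = 9 + 3 = 12, A[0][1] + B[1][0] = -3 + 8 = 5) = 5 (attained at k = 1)
  C[0][1] = min over k of (A[0][0] + B[0][1] = 9 + 0 = 9, A[0][1] + B[1][1] = -3 + 10 = 7) = 7 (attained at k = 1)
  C[1][0] = min over k of (A[1][0] + B[0][0] = 7 + 3 = 10, A[1][1] + B[1][0] = 9 + 8 = 17) = 10 (attained at k = 0)
  C[1][1] = min over k of (A[1][0] + B[0][1] = 7 + 0 = 7, A[1][1] + B[1][1] = 9 + 10 = 19) = 7 (attained at k = 0)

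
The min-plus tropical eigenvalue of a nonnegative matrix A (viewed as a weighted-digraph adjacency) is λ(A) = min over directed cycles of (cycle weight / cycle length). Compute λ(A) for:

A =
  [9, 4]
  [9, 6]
λ(A) = 6

Enumerate directed cycles and compute their means (weight / length). Sample:
  cycle 0 → 0: weight = 9, length = 1, mean = 9/1 ≈ 9.000
  cycle 1 → 1: weight = 6, length = 1, mean = 6/1 ≈ 6.000
  cycle 0 → 1 → 0: weight = 13, length = 2, mean = 13/2 ≈ 6.500
  cycle 1 → 0 → 1: weight = 13, length = 2, mean = 13/2 ≈ 6.500
Minimum mean = 6.000, attained e.g. along the cycle 1 → 1 with weight 6 and length 1. So λ(A) = 6/1 = 6.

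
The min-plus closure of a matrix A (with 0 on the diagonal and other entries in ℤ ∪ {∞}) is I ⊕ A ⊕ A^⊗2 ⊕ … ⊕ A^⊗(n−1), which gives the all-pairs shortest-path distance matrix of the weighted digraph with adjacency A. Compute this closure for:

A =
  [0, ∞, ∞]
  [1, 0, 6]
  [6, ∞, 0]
Closure =
  [0, ∞, ∞]
  [1, 0, 6]
  [6, ∞, 0]

This is the Floyd-Warshall all-pairs shortest-path computation. For each intermediate vertex k = 0, 1, …, 2, update dist[i][j] ← min(dist[i][j], dist[i][k] + dist[k][j]). The final matrix gives, for each (i, j), the minimum total weight of any directed path from i to j (possibly empty when i = j).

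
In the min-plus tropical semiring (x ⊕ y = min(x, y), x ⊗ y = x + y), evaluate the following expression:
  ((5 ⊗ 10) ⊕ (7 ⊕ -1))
((5 ⊗ 10) ⊕ (7 ⊕ -1)) = -1

Expand innermost to outermost. Recall ⊕ takes the minimum of its arguments and ⊗ takes their sum. Working out the expression ((5 ⊗ 10) ⊕ (7 ⊕ -1)) gives -1.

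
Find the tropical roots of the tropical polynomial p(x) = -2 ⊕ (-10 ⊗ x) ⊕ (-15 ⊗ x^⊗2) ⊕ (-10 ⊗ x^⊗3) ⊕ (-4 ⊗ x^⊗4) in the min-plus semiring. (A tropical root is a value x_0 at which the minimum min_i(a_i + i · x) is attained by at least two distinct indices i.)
Roots: {-6, -5, 5, 8}

Each tropical root is a break point of the lower envelope of the lines y = a_i + i · x (there are 5 lines, with slopes 0, 1, ..., 4). Only the lines that attain the minimum somewhere contribute to roots; other lines are dominated. Here the surviving (envelope) indices are i = 4, i = 3, i = 2, i = 1, i = 0.
Intersections between consecutive envelope lines give the roots: for adjacent envelope indices i < j the intersection is x = (a_i − a_j) / (j − i). Reading off the sorted break points: {-6, -5, 5, 8}.
Verification: at each break x_0, at least two indices attain the minimum of min_i(a_i + i · x_0).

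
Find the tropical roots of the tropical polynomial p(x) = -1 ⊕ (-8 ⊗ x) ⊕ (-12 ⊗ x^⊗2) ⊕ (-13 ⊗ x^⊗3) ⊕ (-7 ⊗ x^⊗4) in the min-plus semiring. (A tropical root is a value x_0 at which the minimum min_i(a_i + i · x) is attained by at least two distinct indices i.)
Roots: {-6, 1, 4, 7}

Each tropical root is a break point of the lower envelope of the lines y = a_i + i · x (there are 5 lines, with slopes 0, 1, ..., 4). Only the lines that attain the minimum somewhere contribute to roots; other lines are dominated. Here the surviving (envelope) indices are i = 4, i = 3, i = 2, i = 1, i = 0.
Intersections between consecutive envelope lines give the roots: for adjacent envelope indices i < j the intersection is x = (a_i − a_j) / (j − i). Reading off the sorted break points: {-6, 1, 4, 7}.
Verification: at each break x_0, at least two indices attain the minimum of min_i(a_i + i · x_0).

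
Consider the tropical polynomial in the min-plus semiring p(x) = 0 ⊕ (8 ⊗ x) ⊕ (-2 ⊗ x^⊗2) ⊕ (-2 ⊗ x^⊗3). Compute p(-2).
p(-2) = -8

A tropical monomial a ⊗ x^⊗i evaluates to a + i · x. Evaluating each term at x = -2:
  Term 0 contributes 0 + 0 · -2 = 0
  Term 1 contributes 8 + 1 · -2 = 6
  Term 2 contributes -2 + 2 · -2 = -6
  Term 3 contributes -2 + 3 · -2 = -8
p(-2) = ⊕ of these = min[0, 6, -6, -8] = -8.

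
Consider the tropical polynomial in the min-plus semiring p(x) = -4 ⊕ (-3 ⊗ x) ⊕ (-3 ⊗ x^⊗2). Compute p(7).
p(7) = -4

A tropical monomial a ⊗ x^⊗i evaluates to a + i · x. Evaluating each term at x = 7:
  Term 0 contributes -4 + 0 · 7 = -4
  Term 1 contributes -3 + 1 · 7 = 4
  Term 2 contributes -3 + 2 · 7 = 11
p(7) = ⊕ of these = min[-4, 4, 11] = -4.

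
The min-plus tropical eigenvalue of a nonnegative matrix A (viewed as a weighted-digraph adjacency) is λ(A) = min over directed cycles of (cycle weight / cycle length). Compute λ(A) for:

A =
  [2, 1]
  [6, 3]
λ(A) = 2

Enumerate directed cycles and compute their means (weight / length). Sample:
  cycle 0 → 0: weight = 2, length = 1, mean = 2/1 ≈ 2.000
  cycle 1 → 1: weight = 3, length = 1, mean = 3/1 ≈ 3.000
  cycle 0 → 1 → 0: weight = 7, length = 2, mean = 7/2 ≈ 3.500
  cycle 1 → 0 → 1: weight = 7, length = 2, mean = 7/2 ≈ 3.500
Minimum mean = 2.000, attained e.g. along the cycle 0 → 0 with weight 2 and length 1. So λ(A) = 2/1 = 2.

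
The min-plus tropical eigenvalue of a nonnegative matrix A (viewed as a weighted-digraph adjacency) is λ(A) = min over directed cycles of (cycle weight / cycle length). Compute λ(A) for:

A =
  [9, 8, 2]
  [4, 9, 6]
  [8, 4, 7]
λ(A) = 10/3

Enumerate directed cycles and compute their means (weight / length). Sample:
  cycle 0 → 0: weight = 9, length = 1, mean = 9/1 ≈ 9.000
  cycle 1 → 1: weight = 9, length = 1, mean = 9/1 ≈ 9.000
  cycle 2 → 2: weight = 7, length = 1, mean = 7/1 ≈ 7.000
  cycle 0 → 1 → 0: weight = 12, length = 2, mean = 12/2 ≈ 6.000
  cycle 0 → 2 → 0: weight = 10, length = 2, mean = 10/2 ≈ 5.000
  cycle 1 → 0 → 1: weight = 12, length = 2, mean = 12/2 ≈ 6.000
Minimum mean = 3.333, attained e.g. along the cycle 0 → 2 → 1 → 0 with weight 10 and length 3. So λ(A) = 10/3 = 10/3.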